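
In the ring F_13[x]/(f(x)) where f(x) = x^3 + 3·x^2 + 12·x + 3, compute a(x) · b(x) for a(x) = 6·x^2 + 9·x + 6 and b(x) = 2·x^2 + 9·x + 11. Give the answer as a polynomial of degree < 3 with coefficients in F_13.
Multiply as integer polynomials: a · b = 12·x^4 + 72·x^3 + 159·x^2 + 153·x + 66. Reducing coefficients mod 13: a · b ≡ 12·x^4 + 7·x^3 + 3·x^2 + 10·x + 1. Now divide by f(x) = x^3 + 3·x^2 + 12·x + 3 in F_13[x], eliminating the leading term at each step:
  leading term 12·x^4: subtract (12·x)·f(x) = 12·x^4 + 10·x^3 + x^2 + 10·x, leaving 10·x^3 + 2·x^2 + 1 (coefficients mod 13)
  leading term 10·x^3: subtract (10)·f(x) = 10·x^3 + 4·x^2 + 3·x + 4, leaving 11·x^2 + 10·x + 10 (coefficients mod 13)
The degree is now < 3, so this is the remainder. Hence a · b ≡ 11·x^2 + 10·x + 10 in F_13[x]/(f).

Final answer: a · b ≡ 11·x^2 + 10·x + 10 (mod f(x))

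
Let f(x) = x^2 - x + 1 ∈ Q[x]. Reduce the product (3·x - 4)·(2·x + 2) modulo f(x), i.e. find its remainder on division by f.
First multiply in Q[x] without reducing: a · b = 6·x^2 - 2·x - 8. Now divide by f(x) = x^2 - x + 1, eliminating the leading term at each step:
  leading term 6·x^2: subtract (6)·f(x) = 6·x^2 - 6·x + 6, leaving 4·x - 14
The degree is now < 2, so this is the remainder. Hence a · b ≡ 4·x - 14 in Q[x]/(f).

Final answer: a · b ≡ 4·x - 14 (mod f(x))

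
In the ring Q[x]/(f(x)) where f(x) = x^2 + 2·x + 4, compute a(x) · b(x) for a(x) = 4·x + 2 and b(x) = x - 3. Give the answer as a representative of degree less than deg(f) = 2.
a · b ≡ -18·x - 22 (mod f(x))

First multiply in Q[x] without reducing: a · b = 4·x^2 - 10·x - 6. Now divide by f(x) = x^2 + 2·x + 4, eliminating the leading term at each step:
  leading term 4·x^2: subtract (4)·f(x) = 4·x^2 + 8·x + 16, leaving -18·x - 22
The degree is now < 2, so this is the remainder. Hence a · b ≡ -18·x - 22 in Q[x]/(f).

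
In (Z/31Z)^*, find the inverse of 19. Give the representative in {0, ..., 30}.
Apply the extended Euclidean algorithm to (31, 19), tracking rows (r, s, t) with s·31 + t·19 = r. Each division r_prev = q·r_cur + r_new produces the new row as (previous row) − q·(current row):
  row A: (31, 1, 0)   [1·31 + 0·19 = 31]
  row B: (19, 0, 1)   [0·31 + 1·19 = 19]
  31 = 1·19 + 12   → row C = row A − 1·row B = (12, 1, −1)   [check: 1·31 − 1·19 = 12]
  19 = 1·12 + 7   → row D = row B − 1·row C = (7, −1, 2)   [check: −1·31 + 2·19 = 7]
  12 = 1·7 + 5   → row E = row C − 1·row D = (5, 2, −3)   [check: 2·31 − 3·19 = 5]
  7 = 1·5 + 2   → row F = row D − 1·row E = (2, −3, 5)   [check: −3·31 + 5·19 = 2]
  5 = 2·2 + 1   → row G = row E − 2·row F = (1, 8, −13)   [check: 8·31 − 13·19 = 1]
  2 = 2·1 + 0   → remainder 0, stop. gcd = 1 (last nonzero row G).
The gcd is 1, so 19 is invertible mod 31. The last nonzero row gives 8·31 − 13·19 = 1, so t = −13. So 19^(−1) ≡ −13 ≡ 18 (mod 31). Verify: 19 · 18 = 342 ≡ 1 (mod 31). ✓

Final answer: 19^(−1) ≡ 18 (mod 31)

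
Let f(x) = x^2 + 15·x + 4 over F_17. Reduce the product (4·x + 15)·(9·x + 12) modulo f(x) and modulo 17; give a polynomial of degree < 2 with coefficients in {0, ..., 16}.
a · b ≡ 2 (mod f(x))

Multiply as integer polynomials: a · b = 36·x^2 + 183·x + 180. Reducing coefficients mod 17: a · b ≡ 2·x^2 + 13·x + 10. Now divide by f(x) = x^2 + 15·x + 4 in F_17[x], eliminating the leading term at each step:
  leading term 2·x^2: subtract (2)·f(x) = 2·x^2 + 13·x + 8, leaving 2 (coefficients mod 17)
The degree is now < 2, so this is the remainder. Hence a · b ≡ 2 in F_17[x]/(f).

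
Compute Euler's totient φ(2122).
φ is multiplicative, with φ(p^e) = p^e − p^(e−1). Factorise 2122 = 2 · 1061. Then
  φ(2122) = (2 − 1) · (1061 − 1) = 1 · 1060 = 1060.

Final answer: φ(2122) = 1060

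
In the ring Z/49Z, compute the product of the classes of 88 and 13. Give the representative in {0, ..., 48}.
Reduce the factors first: 88 ≡ 39 (mod 49), so 88 · 13 ≡ 39 · 13 (mod 49). 39 · 13 = 507. Dividing by 49: 507 = 10·49 + 17. So (88 · 13) mod 49 = 17.

Final answer: 17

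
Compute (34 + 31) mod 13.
0

Reduce the summands first: 34 ≡ 8, 31 ≡ 5 (mod 13), so 34 + 31 ≡ 8 + 5 (mod 13). 8 + 5 = 13; 13 = 1·13 + 0, so (34 + 31) mod 13 = 0.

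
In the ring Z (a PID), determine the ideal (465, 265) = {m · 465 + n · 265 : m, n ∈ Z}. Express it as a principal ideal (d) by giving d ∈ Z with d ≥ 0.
(465, 265) = (5); d = 5

In the PID Z, (a, b) is generated by gcd(a, b). Compute gcd(465, 265) with the extended Euclidean algorithm, tracking rows (r, s, t) with s·465 + t·265 = r:
  row A: (465, 1, 0)   [1·465 + 0·265 = 465]
  row B: (265, 0, 1)   [0·465 + 1·265 = 265]
  465 = 1·265 + 200   → row C = row A − 1·row B = (200, 1, −1)   [check: 1·465 − 1·265 = 200]
  265 = 1·200 + 65   → row D = row B − 1·row C = (65, −1, 2)   [check: −1·465 + 2·265 = 65]
  200 = 3·65 + 5   → row E = row C − 3·row D = (5, 4, −7)   [check: 4·465 − 7·265 = 5]
  65 = 13·5 + 0   → remainder 0, stop. gcd = 5 (last nonzero row E).
So gcd(465, 265) = 5, with Bézout identity 4·465 − 7·265 = 5. Containment (⊇): the Bézout identity exhibits 5 as an element of (465, 265), giving (5) ⊆ (465, 265). Containment (⊆): since 5 | 465 and 5 | 265 (465 = 5·93, 265 = 5·53), every Z-linear combination of 465 and 265 is divisible by 5, so (465, 265) ⊆ (5). Therefore (465, 265) = (5), d = 5.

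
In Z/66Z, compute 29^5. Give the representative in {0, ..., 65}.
Use repeated squaring. Binary(5) = 101. Walk through the bits of the exponent 5 left-to-right: at each bit after the leading one, square the running value, then multiply by 29 if the bit is 1 (always reducing mod 66):
  bit 1 = 1 (leading): start with 29.
  bit 2 = 0: square 29^2 = 841 ≡ 49 (mod 66).
  bit 3 = 1: square 49^2 = 2401 ≡ 25; bit is 1, so multiply 25·29 = 725 ≡ 65 (mod 66).
Final value: 29^5 ≡ 65 (mod 66).

Final answer: 65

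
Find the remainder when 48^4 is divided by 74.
26

Use repeated squaring. Binary(4) = 100. Walk through the bits of the exponent 4 left-to-right: at each bit after the leading one, square the running value, then multiply by 48 if the bit is 1 (always reducing mod 74):
  bit 1 = 1 (leading): start with 48.
  bit 2 = 0: square 48^2 = 2304 ≡ 10 (mod 74).
  bit 3 = 0: square 10^2 = 100 ≡ 26 (mod 74).
Final value: 48^4 ≡ 26 (mod 74).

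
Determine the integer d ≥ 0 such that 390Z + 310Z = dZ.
In the PID Z, (a, b) is generated by gcd(a, b). Compute gcd(390, 310) with the extended Euclidean algorithm, tracking rows (r, s, t) with s·390 + t·310 = r:
  row A: (390, 1, 0)   [1·390 + 0·310 = 390]
  row B: (310, 0, 1)   [0·390 + 1·310 = 310]
  390 = 1·310 + 80   → row C = row A − 1·row B = (80, 1, −1)   [check: 1·390 − 1·310 = 80]
  310 = 3·80 + 70   → row D = row B − 3·row C = (70, −3, 4)   [check: −3·390 + 4·310 = 70]
  80 = 1·70 + 10   → row E = row C − 1·row D = (10, 4, −5)   [check: 4·390 − 5·310 = 10]
  70 = 7·10 + 0   → remainder 0, stop. gcd = 10 (last nonzero row E).
So gcd(390, 310) = 10, with Bézout identity 4·390 − 5·310 = 10. Containment (⊇): the Bézout identity exhibits 10 as an element of (390, 310), giving (10) ⊆ (390, 310). Containment (⊆): since 10 | 390 and 10 | 310 (390 = 10·39, 310 = 10·31), every Z-linear combination of 390 and 310 is divisible by 10, so (390, 310) ⊆ (10). Therefore (390, 310) = (10), d = 10.

Final answer: (390, 310) = (10); d = 10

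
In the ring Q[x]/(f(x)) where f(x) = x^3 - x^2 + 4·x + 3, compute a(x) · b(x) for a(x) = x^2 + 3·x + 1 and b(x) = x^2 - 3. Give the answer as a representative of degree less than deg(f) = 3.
a · b ≡ -2·x^2 - 28·x - 15 (mod f(x))

First multiply in Q[x] without reducing: a · b = x^4 + 3·x^3 - 2·x^2 - 9·x - 3. Now divide by f(x) = x^3 - x^2 + 4·x + 3, eliminating the leading term at each step:
  leading term x^4: subtract (x)·f(x) = x^4 - x^3 + 4·x^2 + 3·x, leaving 4·x^3 - 6·x^2 - 12·x - 3
  leading term 4·x^3: subtract (4)·f(x) = 4·x^3 - 4·x^2 + 16·x + 12, leaving -2·x^2 - 28·x - 15
The degree is now < 3, so this is the remainder. Hence a · b ≡ -2·x^2 - 28·x - 15 in Q[x]/(f).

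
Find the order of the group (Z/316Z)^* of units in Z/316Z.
(Z/316Z)^* consists of the classes a with gcd(a, 316) = 1, so its order is φ(316). φ is multiplicative, with φ(p^e) = p^e − p^(e−1). Factorise 316 = 2^2 · 79. Then
  φ(316) = (2^2 − 2^1) · (79 − 1) = 2 · 78 = 156.
Thus |(Z/316Z)^*| = 156.

Final answer: |(Z/316Z)^*| = 156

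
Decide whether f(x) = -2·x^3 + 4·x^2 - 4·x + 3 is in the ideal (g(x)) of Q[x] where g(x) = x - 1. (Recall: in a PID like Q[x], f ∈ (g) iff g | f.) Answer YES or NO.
NO

In Q[x] the ideal (g) consists of all multiples of g, so f ∈ (g) iff g | f, i.e. iff the remainder of f on division by g is 0. Divide f by g (g is monic, so eliminate the leading term of the running remainder at each step):
  leading term -2·x^3: subtract (-2·x^2)·g(x) = -2·x^3 + 2·x^2, leaving 2·x^2 - 4·x + 3
  leading term 2·x^2: subtract (2·x)·g(x) = 2·x^2 - 2·x, leaving 3 - 2·x
  leading term -2·x: subtract (-2)·g(x) = 2 - 2·x, leaving 1
The remainder r(x) = 1 ≠ 0 (and deg r < deg g), so g ∤ f, i.e. f ∉ (g).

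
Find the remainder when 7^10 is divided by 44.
1

Use repeated squaring. Binary(10) = 1010. Walk through the bits of the exponent 10 left-to-right: at each bit after the leading one, square the running value, then multiply by 7 if the bit is 1 (always reducing mod 44):
  bit 1 = 1 (leading): start with 7.
  bit 2 = 0: square 7^2 = 49 ≡ 5 (mod 44).
  bit 3 = 1: square 5^2 = 25; bit is 1, so multiply 25·7 = 175 ≡ 43 (mod 44).
  bit 4 = 0: square 43^2 = 1849 ≡ 1 (mod 44).
Final value: 7^10 ≡ 1 (mod 44).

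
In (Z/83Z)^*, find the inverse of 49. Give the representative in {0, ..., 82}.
49^(−1) ≡ 61 (mod 83)

Apply the extended Euclidean algorithm to (83, 49), tracking rows (r, s, t) with s·83 + t·49 = r. Each division r_prev = q·r_cur + r_new produces the new row as (previous row) − q·(current row):
  row A: (83, 1, 0)   [1·83 + 0·49 = 83]
  row B: (49, 0, 1)   [0·83 + 1·49 = 49]
  83 = 1·49 + 34   → row C = row A − 1·row B = (34, 1, −1)   [check: 1·83 − 1·49 = 34]
  49 = 1·34 + 15   → row D = row B − 1·row C = (15, −1, 2)   [check: −1·83 + 2·49 = 15]
  34 = 2·15 + 4   → row E = row C − 2·row D = (4, 3, −5)   [check: 3·83 − 5·49 = 4]
  15 = 3·4 + 3   → row F = row D − 3·row E = (3, −10, 17)   [check: −10·83 + 17·49 = 3]
  4 = 1·3 + 1   → row G = row E − 1·row F = (1, 13, −22)   [check: 13·83 − 22·49 = 1]
  3 = 3·1 + 0   → remainder 0, stop. gcd = 1 (last nonzero row G).
The gcd is 1, so 49 is invertible mod 83. The last nonzero row gives 13·83 − 22·49 = 1, so t = −22. So 49^(−1) ≡ −22 ≡ 61 (mod 83). Verify: 49 · 61 = 2989 ≡ 1 (mod 83). ✓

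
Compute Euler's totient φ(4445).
φ(4445) = 3024

φ is multiplicative, with φ(p^e) = p^e − p^(e−1). Factorise 4445 = 5 · 7 · 127. Then
  φ(4445) = (5 − 1) · (7 − 1) · (127 − 1) = 4 · 6 · 126 = 3024.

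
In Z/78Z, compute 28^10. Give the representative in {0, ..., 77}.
Use repeated squaring. Binary(10) = 1010. Walk through the bits of the exponent 10 left-to-right: at each bit after the leading one, square the running value, then multiply by 28 if the bit is 1 (always reducing mod 78):
  bit 1 = 1 (leading): start with 28.
  bit 2 = 0: square 28^2 = 784 ≡ 4 (mod 78).
  bit 3 = 1: square 4^2 = 16; bit is 1, so multiply 16·28 = 448 ≡ 58 (mod 78).
  bit 4 = 0: square 58^2 = 3364 ≡ 10 (mod 78).
Final value: 28^10 ≡ 10 (mod 78).

Final answer: 10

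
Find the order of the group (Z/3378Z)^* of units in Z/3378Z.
(Z/3378Z)^* consists of the classes a with gcd(a, 3378) = 1, so its order is φ(3378). φ is multiplicative, with φ(p^e) = p^e − p^(e−1). Factorise 3378 = 2 · 3 · 563. Then
  φ(3378) = (2 − 1) · (3 − 1) · (563 − 1) = 1 · 2 · 562 = 1124.
Thus |(Z/3378Z)^*| = 1124.

Final answer: |(Z/3378Z)^*| = 1124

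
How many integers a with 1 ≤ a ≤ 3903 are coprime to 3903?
The number of a ∈ {1, ..., 3903} with gcd(a, 3903) = 1 is by definition Euler's totient φ(3903). φ is multiplicative, with φ(p^e) = p^e − p^(e−1). Factorise 3903 = 3 · 1301. Then
  φ(3903) = (3 − 1) · (1301 − 1) = 2 · 1300 = 2600.
So there are 2600 such integers.

Final answer: 2600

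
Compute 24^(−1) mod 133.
Apply the extended Euclidean algorithm to (133, 24), tracking rows (r, s, t) with s·133 + t·24 = r. Each division r_prev = q·r_cur + r_new produces the new row as (previous row) − q·(current row):
  row A: (133, 1, 0)   [1·133 + 0·24 = 133]
  row B: (24, 0, 1)   [0·133 + 1·24 = 24]
  133 = 5·24 + 13   → row C = row A − 5·row B = (13, 1, −5)   [check: 1·133 − 5·24 = 13]
  24 = 1·13 + 11   → row D = row B − 1·row C = (11, −1, 6)   [check: −1·133 + 6·24 = 11]
  13 = 1·11 + 2   → row E = row C − 1·row D = (2, 2, −11)   [check: 2·133 − 11·24 = 2]
  11 = 5·2 + 1   → row F = row D − 5·row E = (1, −11, 61)   [check: −11·133 + 61·24 = 1]
  2 = 2·1 + 0   → remainder 0, stop. gcd = 1 (last nonzero row F).
The gcd is 1, so 24 is invertible mod 133. The last nonzero row gives −11·133 + 61·24 = 1, so t = 61. So 24^(−1) ≡ 61 (mod 133). Verify: 24 · 61 = 1464 ≡ 1 (mod 133). ✓

Final answer: 24^(−1) ≡ 61 (mod 133)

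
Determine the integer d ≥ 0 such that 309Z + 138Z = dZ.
In the PID Z, (a, b) is generated by gcd(a, b). Compute gcd(309, 138) with the extended Euclidean algorithm, tracking rows (r, s, t) with s·309 + t·138 = r:
  row A: (309, 1, 0)   [1·309 + 0·138 = 309]
  row B: (138, 0, 1)   [0·309 + 1·138 = 138]
  309 = 2·138 + 33   → row C = row A − 2·row B = (33, 1, −2)   [check: 1·309 − 2·138 = 33]
  138 = 4·33 + 6   → row D = row B − 4·row C = (6, −4, 9)   [check: −4·309 + 9·138 = 6]
  33 = 5·6 + 3   → row E = row C − 5·row D = (3, 21, −47)   [check: 21·309 − 47·138 = 3]
  6 = 2·3 + 0   → remainder 0, stop. gcd = 3 (last nonzero row E).
So gcd(309, 138) = 3, with Bézout identity 21·309 − 47·138 = 3. Containment (⊇): the Bézout identity exhibits 3 as an element of (309, 138), giving (3) ⊆ (309, 138). Containment (⊆): since 3 | 309 and 3 | 138 (309 = 3·103, 138 = 3·46), every Z-linear combination of 309 and 138 is divisible by 3, so (309, 138) ⊆ (3). Therefore (309, 138) = (3), d = 3.

Final answer: (309, 138) = (3); d = 3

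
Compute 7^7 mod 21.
Use repeated squaring. Binary(7) = 111. Walk through the bits of the exponent 7 left-to-right: at each bit after the leading one, square the running value, then multiply by 7 if the bit is 1 (always reducing mod 21):
  bit 1 = 1 (leading): start with 7.
  bit 2 = 1: square 7^2 = 49 ≡ 7; bit is 1, so multiply 7·7 = 49 ≡ 7 (mod 21).
  bit 3 = 1: square 7^2 = 49 ≡ 7; bit is 1, so multiply 7·7 = 49 ≡ 7 (mod 21).
Final value: 7^7 ≡ 7 (mod 21).

Final answer: 7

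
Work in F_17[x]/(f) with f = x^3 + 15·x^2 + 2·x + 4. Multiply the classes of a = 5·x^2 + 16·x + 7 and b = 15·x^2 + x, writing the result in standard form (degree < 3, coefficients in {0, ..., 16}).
a · b ≡ 13·x^2 + 5·x + 1 (mod f(x))

Multiply as integer polynomials: a · b = 75·x^4 + 245·x^3 + 121·x^2 + 7·x. Reducing coefficients mod 17: a · b ≡ 7·x^4 + 7·x^3 + 2·x^2 + 7·x. Now divide by f(x) = x^3 + 15·x^2 + 2·x + 4 in F_17[x], eliminating the leading term at each step:
  leading term 7·x^4: subtract (7·x)·f(x) = 7·x^4 + 3·x^3 + 14·x^2 + 11·x, leaving 4·x^3 + 5·x^2 + 13·x (coefficients mod 17)
  leading term 4·x^3: subtract (4)·f(x) = 4·x^3 + 9·x^2 + 8·x + 16, leaving 13·x^2 + 5·x + 1 (coefficients mod 17)
The degree is now < 3, so this is the remainder. Hence a · b ≡ 13·x^2 + 5·x + 1 in F_17[x]/(f).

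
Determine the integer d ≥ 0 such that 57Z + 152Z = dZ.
In the PID Z, (a, b) is generated by gcd(a, b). Compute gcd(152, 57) with the extended Euclidean algorithm, tracking rows (r, s, t) with s·152 + t·57 = r:
  row A: (152, 1, 0)   [1·152 + 0·57 = 152]
  row B: (57, 0, 1)   [0·152 + 1·57 = 57]
  152 = 2·57 + 38   → row C = row A − 2·row B = (38, 1, −2)   [check: 1·152 − 2·57 = 38]
  57 = 1·38 + 19   → row D = row B − 1·row C = (19, −1, 3)   [check: −1·152 + 3·57 = 19]
  38 = 2·19 + 0   → remainder 0, stop. gcd = 19 (last nonzero row D).
So gcd(57, 152) = 19, with Bézout identity −1·152 + 3·57 = 19. Containment (⊇): the Bézout identity exhibits 19 as an element of (57, 152), giving (19) ⊆ (57, 152). Containment (⊆): since 19 | 57 and 19 | 152 (57 = 19·3, 152 = 19·8), every Z-linear combination of 57 and 152 is divisible by 19, so (57, 152) ⊆ (19). Therefore (57, 152) = (19), d = 19.

Final answer: (57, 152) = (19); d = 19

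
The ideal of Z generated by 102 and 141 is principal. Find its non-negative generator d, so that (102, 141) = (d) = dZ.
(102, 141) = (3); d = 3

In the PID Z, (a, b) is generated by gcd(a, b). Compute gcd(141, 102) with the extended Euclidean algorithm, tracking rows (r, s, t) with s·141 + t·102 = r:
  row A: (141, 1, 0)   [1·141 + 0·102 = 141]
  row B: (102, 0, 1)   [0·141 + 1·102 = 102]
  141 = 1·102 + 39   → row C = row A − 1·row B = (39, 1, −1)   [check: 1·141 − 1·102 = 39]
  102 = 2·39 + 24   → row D = row B − 2·row C = (24, −2, 3)   [check: −2·141 + 3·102 = 24]
  39 = 1·24 + 15   → row E = row C − 1·row D = (15, 3, −4)   [check: 3·141 − 4·102 = 15]
  24 = 1·15 + 9   → row F = row D − 1·row E = (9, −5, 7)   [check: −5·141 + 7·102 = 9]
  15 = 1·9 + 6   → row G = row E − 1·row F = (6, 8, −11)   [check: 8·141 − 11·102 = 6]
  9 = 1·6 + 3   → row H = row F − 1·row G = (3, −13, 18)   [check: −13·141 + 18·102 = 3]
  6 = 2·3 + 0   → remainder 0, stop. gcd = 3 (last nonzero row H).
So gcd(102, 141) = 3, with Bézout identity −13·141 + 18·102 = 3. Containment (⊇): the Bézout identity exhibits 3 as an element of (102, 141), giving (3) ⊆ (102, 141). Containment (⊆): since 3 | 102 and 3 | 141 (102 = 3·34, 141 = 3·47), every Z-linear combination of 102 and 141 is divisible by 3, so (102, 141) ⊆ (3). Therefore (102, 141) = (3), d = 3.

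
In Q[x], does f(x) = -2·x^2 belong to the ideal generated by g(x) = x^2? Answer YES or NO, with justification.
In Q[x] the ideal (g) consists of all multiples of g, so f ∈ (g) iff g | f, i.e. iff the remainder of f on division by g is 0. Divide f by g (g is monic, so eliminate the leading term of the running remainder at each step):
  leading term -2·x^2: subtract (-2)·g(x) = -2·x^2, leaving 0
The remainder is 0, so f(x) = g(x) · h(x) with h(x) = -2. Hence g | f, i.e. f ∈ (g).

Final answer: YES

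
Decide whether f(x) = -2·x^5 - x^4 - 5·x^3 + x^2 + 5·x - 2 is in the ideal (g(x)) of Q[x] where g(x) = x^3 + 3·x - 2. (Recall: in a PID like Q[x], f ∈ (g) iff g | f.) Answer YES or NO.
YES

In Q[x] the ideal (g) consists of all multiples of g, so f ∈ (g) iff g | f, i.e. iff the remainder of f on division by g is 0. Divide f by g (g is monic, so eliminate the leading term of the running remainder at each step):
  leading term -2·x^5: subtract (-2·x^2)·g(x) = -2·x^5 - 6·x^3 + 4·x^2, leaving -x^4 + x^3 - 3·x^2 + 5·x - 2
  leading term -x^4: subtract (-x)·g(x) = -x^4 - 3·x^2 + 2·x, leaving x^3 + 3·x - 2
  leading term x^3: subtract (1)·g(x) = x^3 + 3·x - 2, leaving 0
The remainder is 0, so f(x) = g(x) · h(x) with h(x) = -2·x^2 - x + 1. Hence g | f, i.e. f ∈ (g).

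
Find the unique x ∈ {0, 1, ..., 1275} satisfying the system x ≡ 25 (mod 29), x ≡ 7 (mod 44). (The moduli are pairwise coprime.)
The moduli 29, 44 are pairwise coprime, so by the CRT there is a unique solution mod 29·44 = 1276.
Solve by successive substitution. Start with x ≡ 25 (mod 29).
  Combine with x ≡ 7 (mod 44): write x = 25 + 29·t and require 25 + 29·t ≡ 7 (mod 44), i.e. 29·t ≡ 7 − 25 ≡ 26 (mod 44). Since 29^(−1) ≡ 41 (mod 44), t ≡ 41·26 ≡ 10 (mod 44). So x ≡ 25 + 29·10 = 315 (mod 1276).
Unique solution in [0, 1276): x = 315.

Final answer: x ≡ 315 (mod 1276); the representative in [0, 1276) is 315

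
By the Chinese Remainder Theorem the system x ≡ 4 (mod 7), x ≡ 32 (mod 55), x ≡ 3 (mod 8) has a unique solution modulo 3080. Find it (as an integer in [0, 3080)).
x ≡ 1187 (mod 3080); the representative in [0, 3080) is 1187

The moduli 7, 55, 8 are pairwise coprime, so by the CRT there is a unique solution mod 7·55·8 = 3080.
Solve by successive substitution. Start with x ≡ 4 (mod 7).
  Combine with x ≡ 32 (mod 55): write x = 4 + 7·t and require 4 + 7·t ≡ 32 (mod 55), i.e. 7·t ≡ 32 − 4 ≡ 28 (mod 55). Since 7^(−1) ≡ 8 (mod 55), t ≡ 8·28 ≡ 4 (mod 55). So x ≡ 4 + 7·4 = 32 (mod 385).
  Combine with x ≡ 3 (mod 8): write x = 32 + 385·t and require 32 + 385·t ≡ 3 (mod 8), i.e. 385·t ≡ 3 − 32 ≡ 3 (mod 8). Since 385^(−1) ≡ 1 (mod 8) (385 ≡ 1 (mod 8)), t ≡ 1·3 ≡ 3 (mod 8). So x ≡ 32 + 385·3 = 1187 (mod 3080).
Unique solution in [0, 3080): x = 1187.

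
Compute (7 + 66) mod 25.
Reduce the summands first: 66 ≡ 16 (mod 25), so 7 + 66 ≡ 7 + 16 (mod 25). 7 + 16 = 23; 23 = 0·25 + 23, so (7 + 66) mod 25 = 23.

Final answer: 23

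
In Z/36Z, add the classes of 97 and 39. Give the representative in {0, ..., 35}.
Reduce the summands first: 97 ≡ 25, 39 ≡ 3 (mod 36), so 97 + 39 ≡ 25 + 3 (mod 36). 25 + 3 = 28; 28 = 0·36 + 28, so (97 + 39) mod 36 = 28.

Final answer: 28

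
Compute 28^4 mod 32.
0

Use repeated squaring. Binary(4) = 100. Walk through the bits of the exponent 4 left-to-right: at each bit after the leading one, square the running value, then multiply by 28 if the bit is 1 (always reducing mod 32):
  bit 1 = 1 (leading): start with 28.
  bit 2 = 0: square 28^2 = 784 ≡ 16 (mod 32).
  bit 3 = 0: square 16^2 = 256 ≡ 0 (mod 32).
Final value: 28^4 ≡ 0 (mod 32).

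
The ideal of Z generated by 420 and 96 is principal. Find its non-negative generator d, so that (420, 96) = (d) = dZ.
In the PID Z, (a, b) is generated by gcd(a, b). Compute gcd(420, 96) with the extended Euclidean algorithm, tracking rows (r, s, t) with s·420 + t·96 = r:
  row A: (420, 1, 0)   [1·420 + 0·96 = 420]
  row B: (96, 0, 1)   [0·420 + 1·96 = 96]
  420 = 4·96 + 36   → row C = row A − 4·row B = (36, 1, −4)   [check: 1·420 − 4·96 = 36]
  96 = 2·36 + 24   → row D = row B − 2·row C = (24, −2, 9)   [check: −2·420 + 9·96 = 24]
  36 = 1·24 + 12   → row E = row C − 1·row D = (12, 3, −13)   [check: 3·420 − 13·96 = 12]
  24 = 2·12 + 0   → remainder 0, stop. gcd = 12 (last nonzero row E).
So gcd(420, 96) = 12, with Bézout identity 3·420 − 13·96 = 12. Containment (⊇): the Bézout identity exhibits 12 as an element of (420, 96), giving (12) ⊆ (420, 96). Containment (⊆): since 12 | 420 and 12 | 96 (420 = 12·35, 96 = 12·8), every Z-linear combination of 420 and 96 is divisible by 12, so (420, 96) ⊆ (12). Therefore (420, 96) = (12), d = 12.

Final answer: (420, 96) = (12); d = 12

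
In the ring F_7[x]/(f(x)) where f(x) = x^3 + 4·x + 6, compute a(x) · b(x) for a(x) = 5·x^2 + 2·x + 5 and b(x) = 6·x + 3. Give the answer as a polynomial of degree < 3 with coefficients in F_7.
a · b ≡ 6·x^2 + 3 (mod f(x))

Multiply as integer polynomials: a · b = 30·x^3 + 27·x^2 + 36·x + 15. Reducing coefficients mod 7: a · b ≡ 2·x^3 + 6·x^2 + x + 1. Now divide by f(x) = x^3 + 4·x + 6 in F_7[x], eliminating the leading term at each step:
  leading term 2·x^3: subtract (2)·f(x) = 2·x^3 + x + 5, leaving 6·x^2 + 3 (coefficients mod 7)
The degree is now < 3, so this is the remainder. Hence a · b ≡ 6·x^2 + 3 in F_7[x]/(f).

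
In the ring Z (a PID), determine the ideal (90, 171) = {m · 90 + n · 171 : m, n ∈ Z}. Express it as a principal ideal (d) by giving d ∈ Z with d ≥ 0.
(90, 171) = (9); d = 9

In the PID Z, (a, b) is generated by gcd(a, b). Compute gcd(171, 90) with the extended Euclidean algorithm, tracking rows (r, s, t) with s·171 + t·90 = r:
  row A: (171, 1, 0)   [1·171 + 0·90 = 171]
  row B: (90, 0, 1)   [0·171 + 1·90 = 90]
  171 = 1·90 + 81   → row C = row A − 1·row B = (81, 1, −1)   [check: 1·171 − 1·90 = 81]
  90 = 1·81 + 9   → row D = row B − 1·row C = (9, −1, 2)   [check: −1·171 + 2·90 = 9]
  81 = 9·9 + 0   → remainder 0, stop. gcd = 9 (last nonzero row D).
So gcd(90, 171) = 9, with Bézout identity −1·171 + 2·90 = 9. Containment (⊇): the Bézout identity exhibits 9 as an element of (90, 171), giving (9) ⊆ (90, 171). Containment (⊆): since 9 | 90 and 9 | 171 (90 = 9·10, 171 = 9·19), every Z-linear combination of 90 and 171 is divisible by 9, so (90, 171) ⊆ (9). Therefore (90, 171) = (9), d = 9.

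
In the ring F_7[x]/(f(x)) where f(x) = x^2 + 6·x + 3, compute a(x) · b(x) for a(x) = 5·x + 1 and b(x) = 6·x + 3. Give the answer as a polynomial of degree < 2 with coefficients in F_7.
Multiply as integer polynomials: a · b = 30·x^2 + 21·x + 3. Reducing coefficients mod 7: a · b ≡ 2·x^2 + 3. Now divide by f(x) = x^2 + 6·x + 3 in F_7[x], eliminating the leading term at each step:
  leading term 2·x^2: subtract (2)·f(x) = 2·x^2 + 5·x + 6, leaving 2·x + 4 (coefficients mod 7)
The degree is now < 2, so this is the remainder. Hence a · b ≡ 2·x + 4 in F_7[x]/(f).

Final answer: a · b ≡ 2·x + 4 (mod f(x))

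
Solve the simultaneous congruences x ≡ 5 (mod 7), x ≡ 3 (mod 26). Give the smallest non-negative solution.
The moduli 7, 26 are pairwise coprime, so by the CRT there is a unique solution mod 7·26 = 182.
Solve by successive substitution. Start with x ≡ 5 (mod 7).
  Combine with x ≡ 3 (mod 26): write x = 5 + 7·t and require 5 + 7·t ≡ 3 (mod 26), i.e. 7·t ≡ 3 − 5 ≡ 24 (mod 26). Since 7^(−1) ≡ 15 (mod 26), t ≡ 15·24 ≡ 22 (mod 26). So x ≡ 5 + 7·22 = 159 (mod 182).
Unique solution in [0, 182): x = 159.

Final answer: x ≡ 159 (mod 182); the representative in [0, 182) is 159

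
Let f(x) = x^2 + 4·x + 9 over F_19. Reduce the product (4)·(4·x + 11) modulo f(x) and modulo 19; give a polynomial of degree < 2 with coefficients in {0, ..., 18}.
a · b ≡ 16·x + 6 (mod f(x))

Multiply as integer polynomials: a · b = 16·x + 44. Reducing coefficients mod 19: a · b ≡ 16·x + 6. This already has degree < 2, so no reduction by f is needed. Hence a · b ≡ 16·x + 6 in F_19[x]/(f).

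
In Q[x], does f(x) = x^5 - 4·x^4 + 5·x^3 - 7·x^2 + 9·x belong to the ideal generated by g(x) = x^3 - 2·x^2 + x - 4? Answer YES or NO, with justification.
In Q[x] the ideal (g) consists of all multiples of g, so f ∈ (g) iff g | f, i.e. iff the remainder of f on division by g is 0. Divide f by g (g is monic, so eliminate the leading term of the running remainder at each step):
  leading term x^5: subtract (x^2)·g(x) = x^5 - 2·x^4 + x^3 - 4·x^2, leaving -2·x^4 + 4·x^3 - 3·x^2 + 9·x
  leading term -2·x^4: subtract (-2·x)·g(x) = -2·x^4 + 4·x^3 - 2·x^2 + 8·x, leaving -x^2 + x
The remainder r(x) = -x^2 + x ≠ 0 (and deg r < deg g), so g ∤ f, i.e. f ∉ (g).

Final answer: NO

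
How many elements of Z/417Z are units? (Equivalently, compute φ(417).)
An element a ∈ Z/417Z is a unit iff gcd(a, 417) = 1, so the number of units is φ(417). φ is multiplicative, with φ(p^e) = p^e − p^(e−1). Factorise 417 = 3 · 139. Then
  φ(417) = (3 − 1) · (139 − 1) = 2 · 138 = 276.

Final answer: Z/417Z has φ(417) = 276 units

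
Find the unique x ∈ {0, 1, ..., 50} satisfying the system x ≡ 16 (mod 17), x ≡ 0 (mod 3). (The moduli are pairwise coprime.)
The moduli 17, 3 are pairwise coprime, so by the CRT there is a unique solution mod 17·3 = 51.
Solve by successive substitution. Start with x ≡ 16 (mod 17).
  Combine with x ≡ 0 (mod 3): write x = 16 + 17·t and require 16 + 17·t ≡ 0 (mod 3), i.e. 17·t ≡ 0 − 16 ≡ 2 (mod 3). Since 17^(−1) ≡ 2 (mod 3) (17 ≡ 2 (mod 3)), t ≡ 2·2 ≡ 1 (mod 3). So x ≡ 16 + 17·1 = 33 (mod 51).
Unique solution in [0, 51): x = 33.

Final answer: x ≡ 33 (mod 51); the representative in [0, 51) is 33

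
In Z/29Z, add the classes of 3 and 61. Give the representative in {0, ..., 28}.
Reduce the summands first: 61 ≡ 3 (mod 29), so 3 + 61 ≡ 3 + 3 (mod 29). 3 + 3 = 6; 6 = 0·29 + 6, so (3 + 61) mod 29 = 6.

Final answer: 6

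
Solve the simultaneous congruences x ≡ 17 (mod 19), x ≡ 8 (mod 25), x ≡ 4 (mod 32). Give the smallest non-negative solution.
The moduli 19, 25, 32 are pairwise coprime, so by the CRT there is a unique solution mod 19·25·32 = 15200.
Solve by successive substitution. Start with x ≡ 17 (mod 19).
  Combine with x ≡ 8 (mod 25): write x = 17 + 19·t and require 17 + 19·t ≡ 8 (mod 25), i.e. 19·t ≡ 8 − 17 ≡ 16 (mod 25). Since 19^(−1) ≡ 4 (mod 25), t ≡ 4·16 ≡ 14 (mod 25). So x ≡ 17 + 19·14 = 283 (mod 475).
  Combine with x ≡ 4 (mod 32): write x = 283 + 475·t and require 283 + 475·t ≡ 4 (mod 32), i.e. 475·t ≡ 4 − 283 ≡ 9 (mod 32). Since 475^(−1) ≡ 19 (mod 32) (475 ≡ 27 (mod 32)), t ≡ 19·9 ≡ 11 (mod 32). So x ≡ 283 + 475·11 = 5508 (mod 15200).
Unique solution in [0, 15200): x = 5508.

Final answer: x ≡ 5508 (mod 15200); the representative in [0, 15200) is 5508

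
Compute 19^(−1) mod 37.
Apply the extended Euclidean algorithm to (37, 19), tracking rows (r, s, t) with s·37 + t·19 = r. Each division r_prev = q·r_cur + r_new produces the new row as (previous row) − q·(current row):
  row A: (37, 1, 0)   [1·37 + 0·19 = 37]
  row B: (19, 0, 1)   [0·37 + 1·19 = 19]
  37 = 1·19 + 18   → row C = row A − 1·row B = (18, 1, −1)   [check: 1·37 − 1·19 = 18]
  19 = 1·18 + 1   → row D = row B − 1·row C = (1, −1, 2)   [check: −1·37 + 2·19 = 1]
  18 = 18·1 + 0   → remainder 0, stop. gcd = 1 (last nonzero row D).
The gcd is 1, so 19 is invertible mod 37. The last nonzero row gives −1·37 + 2·19 = 1, so t = 2. So 19^(−1) ≡ 2 (mod 37). Verify: 19 · 2 = 38 ≡ 1 (mod 37). ✓

Final answer: 19^(−1) ≡ 2 (mod 37)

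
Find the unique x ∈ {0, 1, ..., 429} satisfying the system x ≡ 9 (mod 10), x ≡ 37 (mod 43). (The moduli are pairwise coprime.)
x ≡ 209 (mod 430); the representative in [0, 430) is 209

The moduli 10, 43 are pairwise coprime, so by the CRT there is a unique solution mod 10·43 = 430.
Solve by successive substitution. Start with x ≡ 9 (mod 10).
  Combine with x ≡ 37 (mod 43): write x = 9 + 10·t and require 9 + 10·t ≡ 37 (mod 43), i.e. 10·t ≡ 37 − 9 ≡ 28 (mod 43). Since 10^(−1) ≡ 13 (mod 43), t ≡ 13·28 ≡ 20 (mod 43). So x ≡ 9 + 10·20 = 209 (mod 430).
Unique solution in [0, 430): x = 209.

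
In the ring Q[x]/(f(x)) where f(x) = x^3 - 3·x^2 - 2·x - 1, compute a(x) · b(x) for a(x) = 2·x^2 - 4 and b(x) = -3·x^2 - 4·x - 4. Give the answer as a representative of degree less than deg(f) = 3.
First multiply in Q[x] without reducing: a · b = -6·x^4 - 8·x^3 + 4·x^2 + 16·x + 16. Now divide by f(x) = x^3 - 3·x^2 - 2·x - 1, eliminating the leading term at each step:
  leading term -6·x^4: subtract (-6·x)·f(x) = -6·x^4 + 18·x^3 + 12·x^2 + 6·x, leaving -26·x^3 - 8·x^2 + 10·x + 16
  leading term -26·x^3: subtract (-26)·f(x) = -26·x^3 + 78·x^2 + 52·x + 26, leaving -86·x^2 - 42·x - 10
The degree is now < 3, so this is the remainder. Hence a · b ≡ -86·x^2 - 42·x - 10 in Q[x]/(f).

Final answer: a · b ≡ -86·x^2 - 42·x - 10 (mod f(x))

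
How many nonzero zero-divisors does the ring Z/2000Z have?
Z/2000Z has 1199 nonzero zero-divisors

In Z/2000Z each nonzero element is either a unit (gcd with 2000 is 1) or a zero-divisor (gcd > 1). The number of units is φ(2000): factorise 2000 = 2^4 · 5^3, so φ(2000) = (2^4 − 2^3) · (5^3 − 5^2) = 8 · 100 = 800. The nonzero elements number 2000 − 1 = 1999. Hence the nonzero zero-divisors number 1999 − 800 = 1199.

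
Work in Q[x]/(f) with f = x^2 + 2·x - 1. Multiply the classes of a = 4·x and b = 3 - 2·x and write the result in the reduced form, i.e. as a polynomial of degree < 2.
a · b ≡ 28·x - 8 (mod f(x))

First multiply in Q[x] without reducing: a · b = -8·x^2 + 12·x. Now divide by f(x) = x^2 + 2·x - 1, eliminating the leading term at each step:
  leading term -8·x^2: subtract (-8)·f(x) = -8·x^2 - 16·x + 8, leaving 28·x - 8
The degree is now < 2, so this is the remainder. Hence a · b ≡ 28·x - 8 in Q[x]/(f).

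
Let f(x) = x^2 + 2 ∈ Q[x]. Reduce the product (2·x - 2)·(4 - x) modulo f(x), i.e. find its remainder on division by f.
First multiply in Q[x] without reducing: a · b = -2·x^2 + 10·x - 8. Now divide by f(x) = x^2 + 2, eliminating the leading term at each step:
  leading term -2·x^2: subtract (-2)·f(x) = -2·x^2 - 4, leaving 10·x - 4
The degree is now < 2, so this is the remainder. Hence a · b ≡ 10·x - 4 in Q[x]/(f).

Final answer: a · b ≡ 10·x - 4 (mod f(x))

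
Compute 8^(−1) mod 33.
8^(−1) ≡ 29 (mod 33)

Apply the extended Euclidean algorithm to (33, 8), tracking rows (r, s, t) with s·33 + t·8 = r. Each division r_prev = q·r_cur + r_new produces the new row as (previous row) − q·(current row):
  row A: (33, 1, 0)   [1·33 + 0·8 = 33]
  row B: (8, 0, 1)   [0·33 + 1·8 = 8]
  33 = 4·8 + 1   → row C = row A − 4·row B = (1, 1, −4)   [check: 1·33 − 4·8 = 1]
  8 = 8·1 + 0   → remainder 0, stop. gcd = 1 (last nonzero row C).
The gcd is 1, so 8 is invertible mod 33. The last nonzero row gives 1·33 − 4·8 = 1, so t = −4. So 8^(−1) ≡ −4 ≡ 29 (mod 33). Verify: 8 · 29 = 232 ≡ 1 (mod 33). ✓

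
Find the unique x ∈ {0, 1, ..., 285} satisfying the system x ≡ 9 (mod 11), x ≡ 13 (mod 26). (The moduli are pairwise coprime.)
The moduli 11, 26 are pairwise coprime, so by the CRT there is a unique solution mod 11·26 = 286.
Solve by successive substitution. Start with x ≡ 9 (mod 11).
  Combine with x ≡ 13 (mod 26): write x = 9 + 11·t and require 9 + 11·t ≡ 13 (mod 26), i.e. 11·t ≡ 13 − 9 ≡ 4 (mod 26). Since 11^(−1) ≡ 19 (mod 26), t ≡ 19·4 ≡ 24 (mod 26). So x ≡ 9 + 11·24 = 273 (mod 286).
Unique solution in [0, 286): x = 273.

Final answer: x ≡ 273 (mod 286); the representative in [0, 286) is 273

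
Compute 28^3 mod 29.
28

Use repeated squaring. Binary(3) = 11. Walk through the bits of the exponent 3 left-to-right: at each bit after the leading one, square the running value, then multiply by 28 if the bit is 1 (always reducing mod 29):
  bit 1 = 1 (leading): start with 28.
  bit 2 = 1: square 28^2 = 784 ≡ 1; bit is 1, so multiply 1·28 = 28 (mod 29).
Final value: 28^3 ≡ 28 (mod 29).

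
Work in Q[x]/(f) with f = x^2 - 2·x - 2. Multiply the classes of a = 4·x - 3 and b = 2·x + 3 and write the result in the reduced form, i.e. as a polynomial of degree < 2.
a · b ≡ 22·x + 7 (mod f(x))

First multiply in Q[x] without reducing: a · b = 8·x^2 + 6·x - 9. Now divide by f(x) = x^2 - 2·x - 2, eliminating the leading term at each step:
  leading term 8·x^2: subtract (8)·f(x) = 8·x^2 - 16·x - 16, leaving 22·x + 7
The degree is now < 2, so this is the remainder. Hence a · b ≡ 22·x + 7 in Q[x]/(f).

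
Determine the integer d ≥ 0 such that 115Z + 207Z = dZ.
In the PID Z, (a, b) is generated by gcd(a, b). Compute gcd(207, 115) with the extended Euclidean algorithm, tracking rows (r, s, t) with s·207 + t·115 = r:
  row A: (207, 1, 0)   [1·207 + 0·115 = 207]
  row B: (115, 0, 1)   [0·207 + 1·115 = 115]
  207 = 1·115 + 92   → row C = row A − 1·row B = (92, 1, −1)   [check: 1·207 − 1·115 = 92]
  115 = 1·92 + 23   → row D = row B − 1·row C = (23, −1, 2)   [check: −1·207 + 2·115 = 23]
  92 = 4·23 + 0   → remainder 0, stop. gcd = 23 (last nonzero row D).
So gcd(115, 207) = 23, with Bézout identity −1·207 + 2·115 = 23. Containment (⊇): the Bézout identity exhibits 23 as an element of (115, 207), giving (23) ⊆ (115, 207). Containment (⊆): since 23 | 115 and 23 | 207 (115 = 23·5, 207 = 23·9), every Z-linear combination of 115 and 207 is divisible by 23, so (115, 207) ⊆ (23). Therefore (115, 207) = (23), d = 23.

Final answer: (115, 207) = (23); d = 23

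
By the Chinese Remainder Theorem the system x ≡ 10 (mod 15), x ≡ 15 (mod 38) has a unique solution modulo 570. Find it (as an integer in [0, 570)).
x ≡ 205 (mod 570); the representative in [0, 570) is 205

The moduli 15, 38 are pairwise coprime, so by the CRT there is a unique solution mod 15·38 = 570.
Solve by successive substitution. Start with x ≡ 10 (mod 15).
  Combine with x ≡ 15 (mod 38): write x = 10 + 15·t and require 10 + 15·t ≡ 15 (mod 38), i.e. 15·t ≡ 15 − 10 ≡ 5 (mod 38). Since 15^(−1) ≡ 33 (mod 38), t ≡ 33·5 ≡ 13 (mod 38). So x ≡ 10 + 15·13 = 205 (mod 570).
Unique solution in [0, 570): x = 205.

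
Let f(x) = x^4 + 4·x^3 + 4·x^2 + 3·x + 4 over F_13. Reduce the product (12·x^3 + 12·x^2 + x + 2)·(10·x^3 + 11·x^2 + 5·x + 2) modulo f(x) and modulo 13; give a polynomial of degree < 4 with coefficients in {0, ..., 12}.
Multiply as integer polynomials: a · b = 120·x^6 + 252·x^5 + 202·x^4 + 115·x^3 + 51·x^2 + 12·x + 4. Reducing coefficients mod 13: a · b ≡ 3·x^6 + 5·x^5 + 7·x^4 + 11·x^3 + 12·x^2 + 12·x + 4. Now divide by f(x) = x^4 + 4·x^3 + 4·x^2 + 3·x + 4 in F_13[x], eliminating the leading term at each step:
  leading term 3·x^6: subtract (3·x^2)·f(x) = 3·x^6 + 12·x^5 + 12·x^4 + 9·x^3 + 12·x^2, leaving 6·x^5 + 8·x^4 + 2·x^3 + 12·x + 4 (coefficients mod 13)
  leading term 6·x^5: subtract (6·x)·f(x) = 6·x^5 + 11·x^4 + 11·x^3 + 5·x^2 + 11·x, leaving 10·x^4 + 4·x^3 + 8·x^2 + x + 4 (coefficients mod 13)
  leading term 10·x^4: subtract (10)·f(x) = 10·x^4 + x^3 + x^2 + 4·x + 1, leaving 3·x^3 + 7·x^2 + 10·x + 3 (coefficients mod 13)
The degree is now < 4, so this is the remainder. Hence a · b ≡ 3·x^3 + 7·x^2 + 10·x + 3 in F_13[x]/(f).

Final answer: a · b ≡ 3·x^3 + 7·x^2 + 10·x + 3 (mod f(x))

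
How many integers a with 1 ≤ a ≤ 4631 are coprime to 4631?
4200

The number of a ∈ {1, ..., 4631} with gcd(a, 4631) = 1 is by definition Euler's totient φ(4631). φ is multiplicative, with φ(p^e) = p^e − p^(e−1). Factorise 4631 = 11 · 421. Then
  φ(4631) = (11 − 1) · (421 − 1) = 10 · 420 = 4200.
So there are 4200 such integers.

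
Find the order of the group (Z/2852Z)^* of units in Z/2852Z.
(Z/2852Z)^* consists of the classes a with gcd(a, 2852) = 1, so its order is φ(2852). φ is multiplicative, with φ(p^e) = p^e − p^(e−1). Factorise 2852 = 2^2 · 23 · 31. Then
  φ(2852) = (2^2 − 2^1) · (23 − 1) · (31 − 1) = 2 · 22 · 30 = 1320.
Thus |(Z/2852Z)^*| = 1320.

Final answer: |(Z/2852Z)^*| = 1320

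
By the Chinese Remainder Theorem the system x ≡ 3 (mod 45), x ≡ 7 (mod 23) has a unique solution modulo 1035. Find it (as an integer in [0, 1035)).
The moduli 45, 23 are pairwise coprime, so by the CRT there is a unique solution mod 45·23 = 1035.
Solve by successive substitution. Start with x ≡ 3 (mod 45).
  Combine with x ≡ 7 (mod 23): write x = 3 + 45·t and require 3 + 45·t ≡ 7 (mod 23), i.e. 45·t ≡ 7 − 3 ≡ 4 (mod 23). Since 45^(−1) ≡ 22 (mod 23) (45 ≡ 22 (mod 23)), t ≡ 22·4 ≡ 19 (mod 23). So x ≡ 3 + 45·19 = 858 (mod 1035).
Unique solution in [0, 1035): x = 858.

Final answer: x ≡ 858 (mod 1035); the representative in [0, 1035) is 858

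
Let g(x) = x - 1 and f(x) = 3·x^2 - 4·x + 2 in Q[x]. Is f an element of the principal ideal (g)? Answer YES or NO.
In Q[x] the ideal (g) consists of all multiples of g, so f ∈ (g) iff g | f, i.e. iff the remainder of f on division by g is 0. Divide f by g (g is monic, so eliminate the leading term of the running remainder at each step):
  leading term 3·x^2: subtract (3·x)·g(x) = 3·x^2 - 3·x, leaving 2 - x
  leading term -x: subtract (-1)·g(x) = 1 - x, leaving 1
The remainder r(x) = 1 ≠ 0 (and deg r < deg g), so g ∤ f, i.e. f ∉ (g).

Final answer: NO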